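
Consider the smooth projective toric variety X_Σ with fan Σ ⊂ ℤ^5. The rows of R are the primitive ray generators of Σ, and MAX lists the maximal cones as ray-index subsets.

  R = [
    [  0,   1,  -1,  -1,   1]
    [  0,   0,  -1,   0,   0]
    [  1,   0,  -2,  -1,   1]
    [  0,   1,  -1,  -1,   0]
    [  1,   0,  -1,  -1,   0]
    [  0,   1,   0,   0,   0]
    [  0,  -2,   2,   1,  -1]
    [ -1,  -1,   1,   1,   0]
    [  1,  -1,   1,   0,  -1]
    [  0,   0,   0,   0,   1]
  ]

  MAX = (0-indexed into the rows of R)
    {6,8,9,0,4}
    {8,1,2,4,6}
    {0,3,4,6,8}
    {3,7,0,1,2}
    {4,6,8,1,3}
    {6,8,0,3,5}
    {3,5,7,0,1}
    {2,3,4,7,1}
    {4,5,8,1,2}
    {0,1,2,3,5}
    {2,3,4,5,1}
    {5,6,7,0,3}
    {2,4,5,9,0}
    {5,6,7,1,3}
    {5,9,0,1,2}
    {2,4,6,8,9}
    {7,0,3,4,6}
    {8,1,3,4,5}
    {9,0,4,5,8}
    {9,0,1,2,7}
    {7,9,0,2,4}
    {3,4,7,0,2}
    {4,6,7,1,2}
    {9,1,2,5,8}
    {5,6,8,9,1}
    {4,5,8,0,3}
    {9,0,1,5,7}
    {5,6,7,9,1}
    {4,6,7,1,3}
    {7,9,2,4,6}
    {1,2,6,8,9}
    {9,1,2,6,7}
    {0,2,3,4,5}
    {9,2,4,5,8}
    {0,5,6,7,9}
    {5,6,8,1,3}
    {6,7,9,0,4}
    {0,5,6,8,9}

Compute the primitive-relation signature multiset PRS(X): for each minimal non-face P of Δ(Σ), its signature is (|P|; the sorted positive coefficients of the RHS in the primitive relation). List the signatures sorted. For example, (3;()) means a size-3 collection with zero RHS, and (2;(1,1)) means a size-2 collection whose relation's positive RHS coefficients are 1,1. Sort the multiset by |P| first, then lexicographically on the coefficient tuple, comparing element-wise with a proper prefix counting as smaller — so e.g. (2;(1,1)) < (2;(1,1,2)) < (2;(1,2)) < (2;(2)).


|primitive collections| = 14. Relations:

  P = {3,9}:  v_{3} + v_{9} = v_{0}  →  sig = (2;(1))
  P = {7,8}:  v_{7} + v_{8} = v_{6}  →  sig = (2;(1))
  P = {4,5,7}:  v_{4} + v_{5} + v_{7} = 0  →  sig = (3;())
  P = {0,1,8}:  v_{0} + v_{1} + v_{8} = v_{4}  →  sig = (3;(1))
  P = {1,4,9}:  v_{1} + v_{4} + v_{9} = v_{2}  →  sig = (3;(1))
  P = {4,5,6}:  v_{4} + v_{5} + v_{6} = v_{8}  →  sig = (3;(1))
  P = {0,1,4}:  v_{0} + v_{1} + v_{4} = v_{2} + v_{3}  →  sig = (3;(1,1))
  P = {0,1,6}:  v_{0} + v_{1} + v_{6} = v_{4} + v_{7}  →  sig = (3;(1,1))
  P = {2,5,7}:  v_{2} + v_{5} + v_{7} = v_{1} + v_{9}  →  sig = (3;(1,1))
  P = {2,5,6}:  v_{2} + v_{5} + v_{6} = v_{1} + v_{8} + v_{9}  →  sig = (3;(1,1,1))
  P = {0,2,6}:  v_{0} + v_{2} + v_{6} = 2·v_{4} + v_{7} + v_{9}  →  sig = (3;(1,1,2))
  P = {0,2,8}:  v_{0} + v_{2} + v_{8} = 2·v_{4} + v_{9}  →  sig = (3;(1,2))
  P = {2,3,6}:  v_{2} + v_{3} + v_{6} = 2·v_{4} + v_{7}  →  sig = (3;(1,2))
  P = {2,3,8}:  v_{2} + v_{3} + v_{8} = 2·v_{4}  →  sig = (3;(2))

Hence PRS(X_Σ) =
    (2;(1))
    (2;(1))
    (3;())
    (3;(1))
    (3;(1))
    (3;(1))
    (3;(1,1))
    (3;(1,1))
    (3;(1,1))
    (3;(1,1,1))
    (3;(1,1,2))
    (3;(1,2))
    (3;(1,2))
    (3;(2))


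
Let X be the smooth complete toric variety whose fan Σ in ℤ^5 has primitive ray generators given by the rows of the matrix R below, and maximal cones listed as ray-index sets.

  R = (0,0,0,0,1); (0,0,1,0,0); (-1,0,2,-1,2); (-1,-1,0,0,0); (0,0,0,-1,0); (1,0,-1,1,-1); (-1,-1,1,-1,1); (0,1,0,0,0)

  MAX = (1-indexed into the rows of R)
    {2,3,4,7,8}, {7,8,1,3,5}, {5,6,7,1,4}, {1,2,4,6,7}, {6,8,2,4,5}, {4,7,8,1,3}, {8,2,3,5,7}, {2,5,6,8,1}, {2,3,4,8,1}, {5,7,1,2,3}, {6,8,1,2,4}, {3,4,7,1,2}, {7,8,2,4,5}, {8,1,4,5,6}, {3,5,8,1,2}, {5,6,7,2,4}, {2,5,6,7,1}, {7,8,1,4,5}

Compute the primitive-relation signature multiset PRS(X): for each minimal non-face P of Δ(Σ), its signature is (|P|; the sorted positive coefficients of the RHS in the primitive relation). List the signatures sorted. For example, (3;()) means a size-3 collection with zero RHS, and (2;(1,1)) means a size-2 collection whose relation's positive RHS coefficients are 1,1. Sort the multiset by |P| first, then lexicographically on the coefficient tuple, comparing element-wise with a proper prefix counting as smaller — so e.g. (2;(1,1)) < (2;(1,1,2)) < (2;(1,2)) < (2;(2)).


Σ has 5 primitive collections:

  P = {3,6}:  v_{3} + v_{6} = v_{1} + v_{2}  so sig = (2;(1,1))
  P = {6,7,8}:  v_{6} + v_{7} + v_{8} = 0  so sig = (3;())
  P = {3,4,5}:  v_{3} + v_{4} + v_{5} = 2·v_{7} + v_{8}  so sig = (3;(1,2))
  P = {1,2,4,5}:  v_{1} + v_{2} + v_{4} + v_{5} = v_{7}  so sig = (4;(1))
  P = {1,2,7,8}:  v_{1} + v_{2} + v_{7} + v_{8} = v_{3}  so sig = (4;(1))

so the primitive-relation signature multiset is
[(2;(1,1)), (3;()), (3;(1,2)), (4;(1)), (4;(1))]


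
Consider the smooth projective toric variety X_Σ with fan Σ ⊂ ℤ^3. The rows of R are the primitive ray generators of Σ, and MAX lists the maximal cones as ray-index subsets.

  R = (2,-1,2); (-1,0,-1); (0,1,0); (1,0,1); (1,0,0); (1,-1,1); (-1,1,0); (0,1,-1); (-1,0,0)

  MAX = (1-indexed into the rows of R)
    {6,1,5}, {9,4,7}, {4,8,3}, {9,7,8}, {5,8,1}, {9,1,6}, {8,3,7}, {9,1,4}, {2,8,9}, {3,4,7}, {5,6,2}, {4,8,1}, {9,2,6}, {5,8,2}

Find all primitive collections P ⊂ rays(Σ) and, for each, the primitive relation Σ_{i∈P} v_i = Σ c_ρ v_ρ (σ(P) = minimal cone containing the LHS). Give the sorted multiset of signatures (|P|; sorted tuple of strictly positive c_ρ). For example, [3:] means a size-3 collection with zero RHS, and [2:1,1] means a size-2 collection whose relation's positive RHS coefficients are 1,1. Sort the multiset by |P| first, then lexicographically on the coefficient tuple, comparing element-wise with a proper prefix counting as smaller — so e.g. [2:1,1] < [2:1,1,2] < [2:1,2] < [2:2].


Minimal non-faces — 18 found among 9 rays, 14 max cones:

  • {2,4}:  v_{2} + v_{4} = 0  so sig = [2:]
  • {5,9}:  v_{5} + v_{9} = 0  so sig = [2:]
  • {1,2}:  v_{1} + v_{2} = v_{6}  so sig = [2:1]
  • {3,6}:  v_{3} + v_{6} = v_{4}  so sig = [2:1]
  • {3,9}:  v_{3} + v_{9} = v_{7}  so sig = [2:1]
  • {4,6}:  v_{4} + v_{6} = v_{1}  so sig = [2:1]
  • {5,7}:  v_{5} + v_{7} = v_{3}  so sig = [2:1]
  • {6,8}:  v_{6} + v_{8} = v_{5}  so sig = [2:1]
  • {2,3}:  v_{2} + v_{3} = v_{8} + v_{9}  so sig = [2:1,1]
  • {3,5}:  v_{3} + v_{5} = v_{4} + v_{8}  so sig = [2:1,1]
  • {4,5}:  v_{4} + v_{5} = v_{1} + v_{8}  so sig = [2:1,1]
  • {6,7}:  v_{6} + v_{7} = v_{4} + v_{9}  so sig = [2:1,1]
  • {1,7}:  v_{1} + v_{7} = 2·v_{4} + v_{9}  so sig = [2:1,2]
  • {2,7}:  v_{2} + v_{7} = v_{8} + 2·v_{9}  so sig = [2:1,2]
  • {1,3}:  v_{1} + v_{3} = 2·v_{4}  so sig = [2:2]
  • {1,8,9}:  v_{1} + v_{8} + v_{9} = v_{4}  so sig = [3:1]
  • {4,8,9}:  v_{4} + v_{8} + v_{9} = v_{3}  so sig = [3:1]
  • {4,7,8}:  v_{4} + v_{7} + v_{8} = 2·v_{3}  so sig = [3:2]

Hence PRS(X_Σ) =
    [2:]
    [2:]
    [2:1]
    [2:1]
    [2:1]
    [2:1]
    [2:1]
    [2:1]
    [2:1,1]
    [2:1,1]
    [2:1,1]
    [2:1,1]
    [2:1,2]
    [2:1,2]
    [2:2]
    [3:1]
    [3:1]
    [3:2]


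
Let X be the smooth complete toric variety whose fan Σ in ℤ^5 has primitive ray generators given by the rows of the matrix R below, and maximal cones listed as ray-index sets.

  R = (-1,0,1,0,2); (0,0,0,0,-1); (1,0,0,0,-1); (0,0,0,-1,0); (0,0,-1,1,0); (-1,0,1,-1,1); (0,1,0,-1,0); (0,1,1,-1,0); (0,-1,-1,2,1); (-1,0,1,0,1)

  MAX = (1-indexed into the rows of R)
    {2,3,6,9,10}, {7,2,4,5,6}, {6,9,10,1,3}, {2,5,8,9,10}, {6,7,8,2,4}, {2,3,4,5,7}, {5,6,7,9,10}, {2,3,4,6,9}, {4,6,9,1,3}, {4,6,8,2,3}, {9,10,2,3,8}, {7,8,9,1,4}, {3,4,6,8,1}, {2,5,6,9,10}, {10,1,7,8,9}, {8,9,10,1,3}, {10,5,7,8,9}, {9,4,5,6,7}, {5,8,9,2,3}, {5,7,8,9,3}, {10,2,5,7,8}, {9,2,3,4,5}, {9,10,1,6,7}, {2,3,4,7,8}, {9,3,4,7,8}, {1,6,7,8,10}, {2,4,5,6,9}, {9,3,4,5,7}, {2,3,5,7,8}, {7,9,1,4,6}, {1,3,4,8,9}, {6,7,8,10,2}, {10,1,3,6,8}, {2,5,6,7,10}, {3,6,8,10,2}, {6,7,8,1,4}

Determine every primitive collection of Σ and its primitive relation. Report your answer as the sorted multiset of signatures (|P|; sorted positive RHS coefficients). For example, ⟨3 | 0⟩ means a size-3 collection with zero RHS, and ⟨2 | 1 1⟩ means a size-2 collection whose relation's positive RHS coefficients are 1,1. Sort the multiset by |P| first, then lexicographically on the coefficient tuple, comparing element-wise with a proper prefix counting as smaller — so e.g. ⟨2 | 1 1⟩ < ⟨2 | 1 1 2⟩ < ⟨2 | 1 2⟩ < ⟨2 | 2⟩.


Δ(Σ) — 10 vertices, 13 min non-faces:

  {1,2}:  v_{1} + v_{2} = v_{10} ; sig = ⟨2 | 1⟩
  {4,10}:  v_{4} + v_{10} = v_{6} ; sig = ⟨2 | 1⟩
  {1,5}:  v_{1} + v_{5} = v_{7} + v_{9} + v_{10} ; sig = ⟨2 | 1 1 1⟩
  {3,5,6}:  v_{3} + v_{5} + v_{6} = 0 ; sig = ⟨3 | 0⟩
  {2,7,9}:  v_{2} + v_{7} + v_{9} = v_{5} ; sig = ⟨3 | 1⟩
  {3,7,10}:  v_{3} + v_{7} + v_{10} = v_{8} ; sig = ⟨3 | 1⟩
  {4,5,8}:  v_{4} + v_{5} + v_{8} = v_{7} ; sig = ⟨3 | 1⟩
  {6,8,9}:  v_{6} + v_{8} + v_{9} = v_{1} ; sig = ⟨3 | 1⟩
  {3,6,7}:  v_{3} + v_{6} + v_{7} = v_{4} + v_{8} ; sig = ⟨3 | 1 1⟩
  {5,6,8}:  v_{5} + v_{6} + v_{8} = v_{7} + v_{10} ; sig = ⟨3 | 1 1⟩
  {3,5,10}:  v_{3} + v_{5} + v_{10} = v_{2} + v_{8} + v_{9} ; sig = ⟨3 | 1 1 1⟩
  {1,3,7}:  v_{1} + v_{3} + v_{7} = v_{4} + 2·v_{8} + v_{9} ; sig = ⟨3 | 1 1 2⟩
  {2,4,8,9}:  v_{2} + v_{4} + v_{8} + v_{9} = 0 ; sig = ⟨4 | 0⟩

Sorted signature multiset PRS(X):
[⟨2 | 1⟩, ⟨2 | 1⟩, ⟨2 | 1 1 1⟩, ⟨3 | 0⟩, ⟨3 | 1⟩, ⟨3 | 1⟩, ⟨3 | 1⟩, ⟨3 | 1⟩, ⟨3 | 1 1⟩, ⟨3 | 1 1⟩, ⟨3 | 1 1 1⟩, ⟨3 | 1 1 2⟩, ⟨4 | 0⟩]


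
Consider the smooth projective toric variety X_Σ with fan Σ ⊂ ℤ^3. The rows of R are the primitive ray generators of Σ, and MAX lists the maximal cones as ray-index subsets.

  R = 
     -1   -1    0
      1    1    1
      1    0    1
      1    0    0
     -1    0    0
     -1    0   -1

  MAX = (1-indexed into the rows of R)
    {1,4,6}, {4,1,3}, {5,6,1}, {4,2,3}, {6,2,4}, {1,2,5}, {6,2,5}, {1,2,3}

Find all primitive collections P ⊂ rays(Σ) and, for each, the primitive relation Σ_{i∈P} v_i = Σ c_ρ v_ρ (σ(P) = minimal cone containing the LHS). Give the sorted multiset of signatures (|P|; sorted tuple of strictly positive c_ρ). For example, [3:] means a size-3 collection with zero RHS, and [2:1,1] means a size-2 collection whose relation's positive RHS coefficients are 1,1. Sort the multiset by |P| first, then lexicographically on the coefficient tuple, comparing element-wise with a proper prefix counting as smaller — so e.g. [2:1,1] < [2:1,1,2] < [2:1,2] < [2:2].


Minimal non-faces — 5 found among 6 rays, 8 max cones:

  • {3,6}:  v_{3} + v_{6} = 0  so sig = [2:]
  • {4,5}:  v_{4} + v_{5} = 0  so sig = [2:]
  • {3,5}:  v_{3} + v_{5} = v_{1} + v_{2}  so sig = [2:1,1]
  • {1,2,4}:  v_{1} + v_{2} + v_{4} = v_{3}  so sig = [3:1]
  • {1,2,6}:  v_{1} + v_{2} + v_{6} = v_{5}  so sig = [3:1]

Sorted signature multiset PRS(X):
{ [2:] ×2,  [2:1,1],  [3:1] ×2 }


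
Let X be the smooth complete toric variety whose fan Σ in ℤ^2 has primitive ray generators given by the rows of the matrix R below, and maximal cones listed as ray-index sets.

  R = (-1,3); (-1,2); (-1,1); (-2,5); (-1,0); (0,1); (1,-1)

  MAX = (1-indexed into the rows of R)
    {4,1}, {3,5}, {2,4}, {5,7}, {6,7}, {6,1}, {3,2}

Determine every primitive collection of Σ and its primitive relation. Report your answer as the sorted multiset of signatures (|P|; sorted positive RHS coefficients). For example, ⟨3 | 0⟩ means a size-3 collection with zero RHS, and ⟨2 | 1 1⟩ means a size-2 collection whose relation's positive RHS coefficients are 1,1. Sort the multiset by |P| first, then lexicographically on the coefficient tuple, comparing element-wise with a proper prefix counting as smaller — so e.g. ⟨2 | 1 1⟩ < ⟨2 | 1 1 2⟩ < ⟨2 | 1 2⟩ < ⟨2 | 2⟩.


Minimal non-faces — 14 found among 7 rays, 7 max cones:

  P={3,7}:  v_{3} + v_{7} = 0  ⟹  sig = ⟨2 | 0⟩
  P={1,2}:  v_{1} + v_{2} = v_{4}  ⟹  sig = ⟨2 | 1⟩
  P={2,6}:  v_{2} + v_{6} = v_{1}  ⟹  sig = ⟨2 | 1⟩
  P={2,7}:  v_{2} + v_{7} = v_{6}  ⟹  sig = ⟨2 | 1⟩
  P={3,6}:  v_{3} + v_{6} = v_{2}  ⟹  sig = ⟨2 | 1⟩
  P={5,6}:  v_{5} + v_{6} = v_{3}  ⟹  sig = ⟨2 | 1⟩
  P={1,5}:  v_{1} + v_{5} = v_{2} + v_{3}  ⟹  sig = ⟨2 | 1 1⟩
  P={4,7}:  v_{4} + v_{7} = v_{1} + v_{6}  ⟹  sig = ⟨2 | 1 1⟩
  P={4,5}:  v_{4} + v_{5} = 2·v_{2} + v_{3}  ⟹  sig = ⟨2 | 1 2⟩
  P={1,3}:  v_{1} + v_{3} = 2·v_{2}  ⟹  sig = ⟨2 | 2⟩
  P={1,7}:  v_{1} + v_{7} = 2·v_{6}  ⟹  sig = ⟨2 | 2⟩
  P={2,5}:  v_{2} + v_{5} = 2·v_{3}  ⟹  sig = ⟨2 | 2⟩
  P={4,6}:  v_{4} + v_{6} = 2·v_{1}  ⟹  sig = ⟨2 | 2⟩
  P={3,4}:  v_{3} + v_{4} = 3·v_{2}  ⟹  sig = ⟨2 | 3⟩

Sorted signature multiset PRS(X):
    |P|=2: 14 collections, coeffs (), (1), (1), (1), (1), (1), (1,1), (1,1), (1,2), (2), (2), (2), (2), (3)


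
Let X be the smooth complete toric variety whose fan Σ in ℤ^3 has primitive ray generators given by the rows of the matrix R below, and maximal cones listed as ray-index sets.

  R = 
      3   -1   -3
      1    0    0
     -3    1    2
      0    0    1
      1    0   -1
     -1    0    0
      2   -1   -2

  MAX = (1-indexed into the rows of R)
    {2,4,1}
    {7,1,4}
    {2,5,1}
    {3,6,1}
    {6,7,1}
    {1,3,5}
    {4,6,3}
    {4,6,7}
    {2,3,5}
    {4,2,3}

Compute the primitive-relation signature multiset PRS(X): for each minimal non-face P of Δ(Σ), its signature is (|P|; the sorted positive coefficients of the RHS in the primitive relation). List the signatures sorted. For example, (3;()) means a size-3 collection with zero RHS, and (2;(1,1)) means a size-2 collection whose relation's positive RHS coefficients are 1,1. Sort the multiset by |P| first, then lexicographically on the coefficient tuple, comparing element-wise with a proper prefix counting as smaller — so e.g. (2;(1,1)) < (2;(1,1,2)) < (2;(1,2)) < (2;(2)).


Δ(Σ) — 7 vertices, 9 min non-faces:

  • {2,6}:  v_{2} + v_{6} = 0  ⟹  sig = (2;())
  • {3,7}:  v_{3} + v_{7} = v_{6}  ⟹  sig = (2;(1))
  • {4,5}:  v_{4} + v_{5} = v_{2}  ⟹  sig = (2;(1))
  • {5,7}:  v_{5} + v_{7} = v_{1}  ⟹  sig = (2;(1))
  • {2,7}:  v_{2} + v_{7} = v_{1} + v_{4}  ⟹  sig = (2;(1,1))
  • {5,6}:  v_{5} + v_{6} = v_{1} + v_{3}  ⟹  sig = (2;(1,1))
  • {1,3,4}:  v_{1} + v_{3} + v_{4} = 0  ⟹  sig = (3;())
  • {1,2,3}:  v_{1} + v_{2} + v_{3} = v_{5}  ⟹  sig = (3;(1))
  • {1,4,6}:  v_{1} + v_{4} + v_{6} = v_{7}  ⟹  sig = (3;(1))

Sorted signature multiset PRS(X):
    (2;())
    (2;(1))
    (2;(1))
    (2;(1))
    (2;(1,1))
    (2;(1,1))
    (3;())
    (3;(1))
    (3;(1))


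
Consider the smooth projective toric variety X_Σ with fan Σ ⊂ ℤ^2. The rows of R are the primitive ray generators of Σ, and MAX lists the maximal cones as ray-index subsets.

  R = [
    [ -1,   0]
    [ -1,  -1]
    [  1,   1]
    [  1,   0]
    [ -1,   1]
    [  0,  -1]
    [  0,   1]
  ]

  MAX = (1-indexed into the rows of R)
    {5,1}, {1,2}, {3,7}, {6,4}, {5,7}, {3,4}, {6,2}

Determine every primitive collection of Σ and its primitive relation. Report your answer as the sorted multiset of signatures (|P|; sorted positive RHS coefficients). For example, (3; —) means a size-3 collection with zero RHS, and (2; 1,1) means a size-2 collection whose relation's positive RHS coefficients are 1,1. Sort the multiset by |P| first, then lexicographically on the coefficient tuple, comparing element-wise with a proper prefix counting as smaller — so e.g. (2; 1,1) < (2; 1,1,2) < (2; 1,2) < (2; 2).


Primitive collections (14):

  • {1,4}:  v_{1} + v_{4} = 0  →  sig = (2; —)
  • {2,3}:  v_{2} + v_{3} = 0  →  sig = (2; —)
  • {6,7}:  v_{6} + v_{7} = 0  →  sig = (2; —)
  • {1,3}:  v_{1} + v_{3} = v_{7}  →  sig = (2; 1)
  • {1,6}:  v_{1} + v_{6} = v_{2}  →  sig = (2; 1)
  • {1,7}:  v_{1} + v_{7} = v_{5}  →  sig = (2; 1)
  • {2,4}:  v_{2} + v_{4} = v_{6}  →  sig = (2; 1)
  • {2,7}:  v_{2} + v_{7} = v_{1}  →  sig = (2; 1)
  • {3,6}:  v_{3} + v_{6} = v_{4}  →  sig = (2; 1)
  • {4,5}:  v_{4} + v_{5} = v_{7}  →  sig = (2; 1)
  • {4,7}:  v_{4} + v_{7} = v_{3}  →  sig = (2; 1)
  • {5,6}:  v_{5} + v_{6} = v_{1}  →  sig = (2; 1)
  • {2,5}:  v_{2} + v_{5} = 2·v_{1}  →  sig = (2; 2)
  • {3,5}:  v_{3} + v_{5} = 2·v_{7}  →  sig = (2; 2)

so the primitive-relation signature multiset is
    (2; —)
    (2; —)
    (2; —)
    (2; 1)
    (2; 1)
    (2; 1)
    (2; 1)
    (2; 1)
    (2; 1)
    (2; 1)
    (2; 1)
    (2; 1)
    (2; 2)
    (2; 2)


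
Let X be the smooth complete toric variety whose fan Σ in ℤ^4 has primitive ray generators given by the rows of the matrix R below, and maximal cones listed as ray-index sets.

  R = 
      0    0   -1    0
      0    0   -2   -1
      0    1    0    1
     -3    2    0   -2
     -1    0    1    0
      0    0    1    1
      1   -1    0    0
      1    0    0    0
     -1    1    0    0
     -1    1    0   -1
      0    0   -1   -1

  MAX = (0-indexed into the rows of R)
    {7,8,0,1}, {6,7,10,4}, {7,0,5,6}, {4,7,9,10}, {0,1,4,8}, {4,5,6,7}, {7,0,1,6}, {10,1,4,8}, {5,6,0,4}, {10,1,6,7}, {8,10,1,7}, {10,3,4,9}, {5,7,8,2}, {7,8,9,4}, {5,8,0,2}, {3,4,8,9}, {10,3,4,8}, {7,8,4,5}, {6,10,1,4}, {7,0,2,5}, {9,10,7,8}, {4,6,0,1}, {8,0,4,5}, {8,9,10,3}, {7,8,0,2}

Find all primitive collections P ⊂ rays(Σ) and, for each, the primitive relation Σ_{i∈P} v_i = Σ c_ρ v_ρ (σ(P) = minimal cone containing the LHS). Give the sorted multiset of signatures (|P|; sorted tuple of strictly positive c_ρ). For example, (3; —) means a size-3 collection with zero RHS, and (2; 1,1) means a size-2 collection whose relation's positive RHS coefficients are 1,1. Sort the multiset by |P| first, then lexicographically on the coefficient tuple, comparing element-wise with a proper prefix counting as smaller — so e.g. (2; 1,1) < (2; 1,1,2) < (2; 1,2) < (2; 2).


24 collections generate NE(X_Σ); each relation:

  {5,10}:  v_{5} + v_{10} = 0 — sig = (2; —)
  {6,8}:  v_{6} + v_{8} = 0 — sig = (2; —)
  {0,10}:  v_{0} + v_{10} = v_{1} — sig = (2; 1)
  {1,5}:  v_{1} + v_{5} = v_{0} — sig = (2; 1)
  {0,9}:  v_{0} + v_{9} = v_{8} + v_{10} — sig = (2; 1,1)
  {2,4}:  v_{2} + v_{4} = v_{5} + v_{8} — sig = (2; 1,1)
  {2,6}:  v_{2} + v_{6} = v_{0} + v_{5} + v_{7} — sig = (2; 1,1,1)
  {2,10}:  v_{2} + v_{10} = v_{0} + v_{7} + v_{8} — sig = (2; 1,1,1)
  {3,5}:  v_{3} + v_{5} = v_{4} + v_{8} + v_{9} — sig = (2; 1,1,1)
  {3,6}:  v_{3} + v_{6} = v_{4} + v_{9} + v_{10} — sig = (2; 1,1,1)
  {5,9}:  v_{5} + v_{9} = v_{4} + v_{7} + v_{8} — sig = (2; 1,1,1)
  {6,9}:  v_{6} + v_{9} = v_{4} + v_{7} + v_{10} — sig = (2; 1,1,1)
  {1,2}:  v_{1} + v_{2} = 2·v_{0} + v_{7} + v_{8} — sig = (2; 1,1,2)
  {1,9}:  v_{1} + v_{9} = v_{8} + 2·v_{10} — sig = (2; 1,2)
  {2,3}:  v_{2} + v_{3} = 2·v_{8} + v_{9} — sig = (2; 1,2)
  {2,9}:  v_{2} + v_{9} = v_{7} + 2·v_{8} — sig = (2; 1,2)
  {0,3}:  v_{0} + v_{3} = v_{4} + 2·v_{8} + 2·v_{10} — sig = (2; 1,2,2)
  {1,3}:  v_{1} + v_{3} = v_{4} + 2·v_{8} + 3·v_{10} — sig = (2; 1,2,3)
  {3,7}:  v_{3} + v_{7} = 2·v_{9} — sig = (2; 2)
  {0,4,7}:  v_{0} + v_{4} + v_{7} = 0 — sig = (3; —)
  {1,4,7}:  v_{1} + v_{4} + v_{7} = v_{10} — sig = (3; 1)
  {0,5,7,8}:  v_{0} + v_{5} + v_{7} + v_{8} = v_{2} — sig = (4; 1)
  {4,7,8,10}:  v_{4} + v_{7} + v_{8} + v_{10} = v_{9} — sig = (4; 1)
  {4,8,9,10}:  v_{4} + v_{8} + v_{9} + v_{10} = v_{3} — sig = (4; 1)

so the primitive-relation signature multiset is
    (2; —)
    (2; —)
    (2; 1)
    (2; 1)
    (2; 1,1)
    (2; 1,1)
    (2; 1,1,1)
    (2; 1,1,1)
    (2; 1,1,1)
    (2; 1,1,1)
    (2; 1,1,1)
    (2; 1,1,1)
    (2; 1,1,2)
    (2; 1,2)
    (2; 1,2)
    (2; 1,2)
    (2; 1,2,2)
    (2; 1,2,3)
    (2; 2)
    (3; —)
    (3; 1)
    (4; 1)
    (4; 1)
    (4; 1)


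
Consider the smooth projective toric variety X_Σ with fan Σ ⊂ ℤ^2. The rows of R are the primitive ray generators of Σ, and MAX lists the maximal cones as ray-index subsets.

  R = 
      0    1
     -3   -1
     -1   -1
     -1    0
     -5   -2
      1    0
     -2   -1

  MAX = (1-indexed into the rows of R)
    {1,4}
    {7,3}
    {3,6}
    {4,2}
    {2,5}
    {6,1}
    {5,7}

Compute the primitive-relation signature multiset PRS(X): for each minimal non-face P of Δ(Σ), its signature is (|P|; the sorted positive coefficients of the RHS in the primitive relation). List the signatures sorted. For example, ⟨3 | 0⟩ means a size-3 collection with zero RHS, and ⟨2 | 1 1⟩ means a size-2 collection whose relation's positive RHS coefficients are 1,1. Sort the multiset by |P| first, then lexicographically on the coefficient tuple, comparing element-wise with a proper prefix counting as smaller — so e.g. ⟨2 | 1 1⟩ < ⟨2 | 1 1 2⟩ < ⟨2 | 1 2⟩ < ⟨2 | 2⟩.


14 collections generate NE(X_Σ); each relation:

  P={4,6}:  v_{4} + v_{6} = 0 — sig = ⟨2 | 0⟩
  P={1,3}:  v_{1} + v_{3} = v_{4} — sig = ⟨2 | 1⟩
  P={2,6}:  v_{2} + v_{6} = v_{7} — sig = ⟨2 | 1⟩
  P={2,7}:  v_{2} + v_{7} = v_{5} — sig = ⟨2 | 1⟩
  P={3,4}:  v_{3} + v_{4} = v_{7} — sig = ⟨2 | 1⟩
  P={4,7}:  v_{4} + v_{7} = v_{2} — sig = ⟨2 | 1⟩
  P={6,7}:  v_{6} + v_{7} = v_{3} — sig = ⟨2 | 1⟩
  P={1,5}:  v_{1} + v_{5} = v_{2} + 2·v_{4} — sig = ⟨2 | 1 2⟩
  P={1,7}:  v_{1} + v_{7} = 2·v_{4} — sig = ⟨2 | 2⟩
  P={2,3}:  v_{2} + v_{3} = 2·v_{7} — sig = ⟨2 | 2⟩
  P={4,5}:  v_{4} + v_{5} = 2·v_{2} — sig = ⟨2 | 2⟩
  P={5,6}:  v_{5} + v_{6} = 2·v_{7} — sig = ⟨2 | 2⟩
  P={1,2}:  v_{1} + v_{2} = 3·v_{4} — sig = ⟨2 | 3⟩
  P={3,5}:  v_{3} + v_{5} = 3·v_{7} — sig = ⟨2 | 3⟩

Signatures (|P|; sorted positive RHS coefficients), sorted:
[⟨2 | 0⟩, ⟨2 | 1⟩, ⟨2 | 1⟩, ⟨2 | 1⟩, ⟨2 | 1⟩, ⟨2 | 1⟩, ⟨2 | 1⟩, ⟨2 | 1 2⟩, ⟨2 | 2⟩, ⟨2 | 2⟩, ⟨2 | 2⟩, ⟨2 | 2⟩, ⟨2 | 3⟩, ⟨2 | 3⟩]


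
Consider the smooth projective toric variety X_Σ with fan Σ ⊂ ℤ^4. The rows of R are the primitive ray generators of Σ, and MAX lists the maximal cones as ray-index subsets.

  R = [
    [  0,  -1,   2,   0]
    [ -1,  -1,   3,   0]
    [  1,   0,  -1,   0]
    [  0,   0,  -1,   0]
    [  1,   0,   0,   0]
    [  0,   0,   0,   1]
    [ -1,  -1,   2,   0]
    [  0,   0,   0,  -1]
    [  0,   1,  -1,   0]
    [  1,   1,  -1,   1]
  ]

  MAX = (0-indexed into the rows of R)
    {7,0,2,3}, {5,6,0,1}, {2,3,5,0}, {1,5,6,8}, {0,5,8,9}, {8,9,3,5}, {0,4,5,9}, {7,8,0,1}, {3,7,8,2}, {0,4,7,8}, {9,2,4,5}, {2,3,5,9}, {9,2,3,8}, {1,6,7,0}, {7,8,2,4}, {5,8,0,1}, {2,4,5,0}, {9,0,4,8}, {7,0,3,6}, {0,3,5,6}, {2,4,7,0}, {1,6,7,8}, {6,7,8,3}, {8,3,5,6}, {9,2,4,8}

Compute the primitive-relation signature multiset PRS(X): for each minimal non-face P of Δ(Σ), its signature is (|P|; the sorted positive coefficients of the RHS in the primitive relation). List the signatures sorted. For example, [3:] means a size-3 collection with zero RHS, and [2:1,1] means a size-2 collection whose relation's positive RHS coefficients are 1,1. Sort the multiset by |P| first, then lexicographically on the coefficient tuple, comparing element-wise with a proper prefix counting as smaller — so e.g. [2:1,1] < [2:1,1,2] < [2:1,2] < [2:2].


17 collections generate NE(X_Σ); each relation:

  P={5,7}:  v_{5} + v_{7} = 0  →  sig = [2:]
  P={1,2}:  v_{1} + v_{2} = v_{0}  →  sig = [2:1]
  P={1,3}:  v_{1} + v_{3} = v_{6}  →  sig = [2:1]
  P={3,4}:  v_{3} + v_{4} = v_{2}  →  sig = [2:1]
  P={4,6}:  v_{4} + v_{6} = v_{0}  →  sig = [2:1]
  P={2,6}:  v_{2} + v_{6} = v_{0} + v_{3}  →  sig = [2:1,1]
  P={7,9}:  v_{7} + v_{9} = v_{4} + v_{8}  →  sig = [2:1,1]
  P={6,9}:  v_{6} + v_{9} = v_{0} + v_{5} + v_{8}  →  sig = [2:1,1,1]
  P={1,4}:  v_{1} + v_{4} = 2·v_{0} + v_{8}  →  sig = [2:1,2]
  P={1,9}:  v_{1} + v_{9} = 2·v_{0} + v_{5} + 2·v_{8}  →  sig = [2:1,2,2]
  P={0,3,8}:  v_{0} + v_{3} + v_{8} = 0  →  sig = [3:]
  P={0,2,8}:  v_{0} + v_{2} + v_{8} = v_{4}  →  sig = [3:1]
  P={0,6,8}:  v_{0} + v_{6} + v_{8} = v_{1}  →  sig = [3:1]
  P={4,5,8}:  v_{4} + v_{5} + v_{8} = v_{9}  →  sig = [3:1]
  P={0,3,9}:  v_{0} + v_{3} + v_{9} = v_{4} + v_{5}  →  sig = [3:1,1]
  P={2,5,8}:  v_{2} + v_{5} + v_{8} = v_{3} + v_{9}  →  sig = [3:1,1]
  P={0,2,9}:  v_{0} + v_{2} + v_{9} = 2·v_{4} + v_{5}  →  sig = [3:1,2]

so the primitive-relation signature multiset is
    [2:]
    [2:1]
    [2:1]
    [2:1]
    [2:1]
    [2:1,1]
    [2:1,1]
    [2:1,1,1]
    [2:1,2]
    [2:1,2,2]
    [3:]
    [3:1]
    [3:1]
    [3:1]
    [3:1,1]
    [3:1,1]
    [3:1,2]


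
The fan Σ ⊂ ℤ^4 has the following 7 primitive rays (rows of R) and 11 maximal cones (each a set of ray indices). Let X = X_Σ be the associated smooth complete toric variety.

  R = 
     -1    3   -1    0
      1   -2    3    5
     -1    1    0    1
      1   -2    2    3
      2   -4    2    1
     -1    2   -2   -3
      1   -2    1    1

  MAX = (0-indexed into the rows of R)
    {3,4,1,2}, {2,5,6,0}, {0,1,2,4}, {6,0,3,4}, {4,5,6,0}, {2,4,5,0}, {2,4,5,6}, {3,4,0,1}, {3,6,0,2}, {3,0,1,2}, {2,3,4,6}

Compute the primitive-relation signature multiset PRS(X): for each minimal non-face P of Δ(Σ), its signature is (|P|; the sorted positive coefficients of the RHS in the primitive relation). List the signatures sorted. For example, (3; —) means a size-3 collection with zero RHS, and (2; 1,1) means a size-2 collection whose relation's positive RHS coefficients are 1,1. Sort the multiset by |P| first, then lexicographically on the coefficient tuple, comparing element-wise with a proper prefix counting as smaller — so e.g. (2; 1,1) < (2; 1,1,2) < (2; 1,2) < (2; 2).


5 collections generate NE(X_Σ); each relation:

  • {3,5}:  v_{3} + v_{5} = 0  ⟹  sig = (2; —)
  • {1,5}:  v_{1} + v_{5} = v_{0} + v_{2} + v_{4}  ⟹  sig = (2; 1,1,1)
  • {1,6}:  v_{1} + v_{6} = 2·v_{3}  ⟹  sig = (2; 2)
  • {0,2,3,4}:  v_{0} + v_{2} + v_{3} + v_{4} = v_{1}  ⟹  sig = (4; 1)
  • {0,2,4,6}:  v_{0} + v_{2} + v_{4} + v_{6} = v_{3}  ⟹  sig = (4; 1)

Hence PRS(X_Σ) =
[(2; —), (2; 1,1,1), (2; 2), (4; 1), (4; 1)]


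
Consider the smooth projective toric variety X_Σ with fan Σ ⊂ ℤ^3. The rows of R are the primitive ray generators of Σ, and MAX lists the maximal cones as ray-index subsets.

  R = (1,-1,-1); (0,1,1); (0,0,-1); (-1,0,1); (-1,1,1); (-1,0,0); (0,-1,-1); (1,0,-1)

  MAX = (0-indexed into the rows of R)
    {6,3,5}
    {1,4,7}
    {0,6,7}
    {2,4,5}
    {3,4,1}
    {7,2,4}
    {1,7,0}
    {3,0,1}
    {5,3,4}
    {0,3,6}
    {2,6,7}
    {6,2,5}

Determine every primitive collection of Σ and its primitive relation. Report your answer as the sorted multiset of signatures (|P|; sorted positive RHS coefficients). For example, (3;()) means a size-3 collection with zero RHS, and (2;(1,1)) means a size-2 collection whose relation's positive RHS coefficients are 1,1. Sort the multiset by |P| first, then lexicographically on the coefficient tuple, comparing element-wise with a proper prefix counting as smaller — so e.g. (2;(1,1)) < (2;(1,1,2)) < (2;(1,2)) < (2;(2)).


10 collections generate NE(X_Σ); each relation:

  {0,4}:  v_{0} + v_{4} = 0  →  sig = (2;())
  {1,6}:  v_{1} + v_{6} = 0  →  sig = (2;())
  {3,7}:  v_{3} + v_{7} = 0  →  sig = (2;())
  {0,5}:  v_{0} + v_{5} = v_{6}  →  sig = (2;(1))
  {1,5}:  v_{1} + v_{5} = v_{4}  →  sig = (2;(1))
  {2,3}:  v_{2} + v_{3} = v_{5}  →  sig = (2;(1))
  {4,6}:  v_{4} + v_{6} = v_{5}  →  sig = (2;(1))
  {5,7}:  v_{5} + v_{7} = v_{2}  →  sig = (2;(1))
  {0,2}:  v_{0} + v_{2} = v_{6} + v_{7}  →  sig = (2;(1,1))
  {1,2}:  v_{1} + v_{2} = v_{4} + v_{7}  →  sig = (2;(1,1))

Sorted signature multiset PRS(X):
    (2;())
    (2;())
    (2;())
    (2;(1))
    (2;(1))
    (2;(1))
    (2;(1))
    (2;(1))
    (2;(1,1))
    (2;(1,1))


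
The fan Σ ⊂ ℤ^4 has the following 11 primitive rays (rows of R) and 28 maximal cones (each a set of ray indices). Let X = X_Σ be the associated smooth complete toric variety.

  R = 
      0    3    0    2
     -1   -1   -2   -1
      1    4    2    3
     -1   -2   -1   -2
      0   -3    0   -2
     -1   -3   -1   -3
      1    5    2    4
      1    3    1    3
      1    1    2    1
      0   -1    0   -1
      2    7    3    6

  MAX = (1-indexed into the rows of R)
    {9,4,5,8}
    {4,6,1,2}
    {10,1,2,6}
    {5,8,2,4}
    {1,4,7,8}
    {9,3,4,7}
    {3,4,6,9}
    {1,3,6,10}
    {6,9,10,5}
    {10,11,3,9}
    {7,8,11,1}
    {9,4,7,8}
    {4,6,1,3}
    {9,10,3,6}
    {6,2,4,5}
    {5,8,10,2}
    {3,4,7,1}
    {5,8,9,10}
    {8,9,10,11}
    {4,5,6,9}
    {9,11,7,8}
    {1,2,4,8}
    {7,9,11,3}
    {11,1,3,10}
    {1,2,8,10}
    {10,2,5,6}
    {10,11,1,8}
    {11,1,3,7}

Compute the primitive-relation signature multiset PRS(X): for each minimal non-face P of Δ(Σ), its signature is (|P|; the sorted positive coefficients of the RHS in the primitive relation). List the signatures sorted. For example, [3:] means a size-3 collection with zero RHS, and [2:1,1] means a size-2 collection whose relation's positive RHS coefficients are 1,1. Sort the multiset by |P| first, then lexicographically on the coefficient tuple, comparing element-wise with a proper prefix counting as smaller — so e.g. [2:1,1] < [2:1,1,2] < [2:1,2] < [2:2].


16 collections generate NE(X_Σ); each relation:

  P = {1,5}:  v_{1} + v_{5} = 0  so sig = [2:]
  P = {2,9}:  v_{2} + v_{9} = 0  so sig = [2:]
  P = {6,8}:  v_{6} + v_{8} = 0  so sig = [2:]
  P = {1,9}:  v_{1} + v_{9} = v_{3}  so sig = [2:1]
  P = {2,3}:  v_{2} + v_{3} = v_{1}  so sig = [2:1]
  P = {3,5}:  v_{3} + v_{5} = v_{9}  so sig = [2:1]
  P = {3,8}:  v_{3} + v_{8} = v_{11}  so sig = [2:1]
  P = {4,10}:  v_{4} + v_{10} = v_{6}  so sig = [2:1]
  P = {4,11}:  v_{4} + v_{11} = v_{7}  so sig = [2:1]
  P = {6,11}:  v_{6} + v_{11} = v_{3}  so sig = [2:1]
  P = {7,10}:  v_{7} + v_{10} = v_{3}  so sig = [2:1]
  P = {2,11}:  v_{2} + v_{11} = v_{1} + v_{8}  so sig = [2:1,1]
  P = {5,11}:  v_{5} + v_{11} = v_{8} + v_{9}  so sig = [2:1,1]
  P = {6,7}:  v_{6} + v_{7} = v_{3} + v_{4}  so sig = [2:1,1]
  P = {2,7}:  v_{2} + v_{7} = v_{1} + v_{4} + v_{8}  so sig = [2:1,1,1]
  P = {5,7}:  v_{5} + v_{7} = v_{4} + v_{8} + v_{9}  so sig = [2:1,1,1]

Sorted signature multiset PRS(X):
    |P|=2: 16 collections, coeffs (), (), (), (1), (1), (1), (1), (1), (1), (1), (1), (1,1), (1,1), (1,1), (1,1,1), (1,1,1)


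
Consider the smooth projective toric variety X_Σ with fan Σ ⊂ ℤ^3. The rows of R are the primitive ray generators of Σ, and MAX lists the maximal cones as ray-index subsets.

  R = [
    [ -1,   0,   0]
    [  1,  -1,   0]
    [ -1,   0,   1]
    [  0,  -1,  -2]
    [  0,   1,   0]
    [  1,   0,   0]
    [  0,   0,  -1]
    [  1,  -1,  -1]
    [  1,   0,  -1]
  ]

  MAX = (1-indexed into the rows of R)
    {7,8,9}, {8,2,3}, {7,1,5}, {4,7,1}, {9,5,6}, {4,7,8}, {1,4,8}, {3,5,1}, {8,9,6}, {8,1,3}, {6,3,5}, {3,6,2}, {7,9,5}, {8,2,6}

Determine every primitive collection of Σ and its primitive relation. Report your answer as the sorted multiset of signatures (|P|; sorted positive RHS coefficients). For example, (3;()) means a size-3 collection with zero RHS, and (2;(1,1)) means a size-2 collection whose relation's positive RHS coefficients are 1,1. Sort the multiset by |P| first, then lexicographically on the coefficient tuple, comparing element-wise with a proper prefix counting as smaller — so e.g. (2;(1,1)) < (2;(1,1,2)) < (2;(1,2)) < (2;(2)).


Σ has 17 primitive collections:

  P={1,6}:  v_{1} + v_{6} = 0  so sig = (2;())
  P={3,9}:  v_{3} + v_{9} = 0  so sig = (2;())
  P={1,9}:  v_{1} + v_{9} = v_{7}  so sig = (2;(1))
  P={2,5}:  v_{2} + v_{5} = v_{6}  so sig = (2;(1))
  P={2,7}:  v_{2} + v_{7} = v_{8}  so sig = (2;(1))
  P={3,7}:  v_{3} + v_{7} = v_{1}  so sig = (2;(1))
  P={5,8}:  v_{5} + v_{8} = v_{9}  so sig = (2;(1))
  P={6,7}:  v_{6} + v_{7} = v_{9}  so sig = (2;(1))
  P={1,2}:  v_{1} + v_{2} = v_{3} + v_{8}  so sig = (2;(1,1))
  P={2,9}:  v_{2} + v_{9} = v_{6} + v_{8}  so sig = (2;(1,1))
  P={4,6}:  v_{4} + v_{6} = v_{7} + v_{8}  so sig = (2;(1,1))
  P={2,4}:  v_{2} + v_{4} = v_{1} + 2·v_{8}  so sig = (2;(1,2))
  P={3,4}:  v_{3} + v_{4} = 2·v_{1} + v_{8}  so sig = (2;(1,2))
  P={4,9}:  v_{4} + v_{9} = 2·v_{7} + v_{8}  so sig = (2;(1,2))
  P={4,5}:  v_{4} + v_{5} = 2·v_{7}  so sig = (2;(2))
  P={1,7,8}:  v_{1} + v_{7} + v_{8} = v_{4}  so sig = (3;(1))
  P={3,6,8}:  v_{3} + v_{6} + v_{8} = v_{2}  so sig = (3;(1))

Signatures (|P|; sorted positive RHS coefficients), sorted:
{ (2;()) ×2,  (2;(1)) ×6,  (2;(1,1)) ×3,  (2;(1,2)) ×3,  (2;(2)),  (3;(1)) ×2 }


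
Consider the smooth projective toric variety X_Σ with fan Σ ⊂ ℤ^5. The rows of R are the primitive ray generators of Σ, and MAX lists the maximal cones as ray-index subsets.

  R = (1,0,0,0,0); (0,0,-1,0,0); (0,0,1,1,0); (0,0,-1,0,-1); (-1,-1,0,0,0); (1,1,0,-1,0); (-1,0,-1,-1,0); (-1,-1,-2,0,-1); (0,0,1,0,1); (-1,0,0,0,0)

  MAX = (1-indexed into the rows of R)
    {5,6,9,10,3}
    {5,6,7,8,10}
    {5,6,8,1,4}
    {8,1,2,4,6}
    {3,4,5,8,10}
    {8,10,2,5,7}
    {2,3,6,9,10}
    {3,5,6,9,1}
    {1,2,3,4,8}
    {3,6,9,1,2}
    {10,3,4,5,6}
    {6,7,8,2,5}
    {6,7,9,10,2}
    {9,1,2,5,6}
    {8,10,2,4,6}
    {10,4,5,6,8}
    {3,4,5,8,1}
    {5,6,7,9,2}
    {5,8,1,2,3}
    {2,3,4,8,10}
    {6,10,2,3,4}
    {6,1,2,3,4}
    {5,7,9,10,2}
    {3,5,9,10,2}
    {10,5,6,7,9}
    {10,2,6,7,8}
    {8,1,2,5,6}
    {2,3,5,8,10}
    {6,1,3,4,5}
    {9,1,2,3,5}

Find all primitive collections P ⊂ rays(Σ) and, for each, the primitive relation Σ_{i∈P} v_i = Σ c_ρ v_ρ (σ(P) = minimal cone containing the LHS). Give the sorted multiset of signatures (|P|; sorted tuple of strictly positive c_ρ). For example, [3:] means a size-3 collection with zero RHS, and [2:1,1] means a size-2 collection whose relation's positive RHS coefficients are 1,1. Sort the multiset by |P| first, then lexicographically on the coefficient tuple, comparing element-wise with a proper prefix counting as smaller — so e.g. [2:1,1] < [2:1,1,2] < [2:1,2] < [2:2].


10 collections generate NE(X_Σ); each relation:

  P = {1,10}:  v_{1} + v_{10} = 0 — sig = [2:]
  P = {4,9}:  v_{4} + v_{9} = 0 — sig = [2:]
  P = {3,7}:  v_{3} + v_{7} = v_{10} — sig = [2:1]
  P = {8,9}:  v_{8} + v_{9} = v_{2} + v_{5} — sig = [2:1,1]
  P = {1,7}:  v_{1} + v_{7} = v_{2} + v_{5} + v_{6} — sig = [2:1,1,1]
  P = {4,7}:  v_{4} + v_{7} = v_{6} + v_{8} + v_{10} — sig = [2:1,1,1]
  P = {2,4,5}:  v_{2} + v_{4} + v_{5} = v_{8} — sig = [3:1]
  P = {3,6,8}:  v_{3} + v_{6} + v_{8} = v_{4} — sig = [3:1]
  P = {2,3,5,6}:  v_{2} + v_{3} + v_{5} + v_{6} = 0 — sig = [4:]
  P = {2,5,6,10}:  v_{2} + v_{5} + v_{6} + v_{10} = v_{7} — sig = [4:1]

Hence PRS(X_Σ) =
{ [2:] ×2,  [2:1],  [2:1,1],  [2:1,1,1] ×2,  [3:1] ×2,  [4:],  [4:1] }


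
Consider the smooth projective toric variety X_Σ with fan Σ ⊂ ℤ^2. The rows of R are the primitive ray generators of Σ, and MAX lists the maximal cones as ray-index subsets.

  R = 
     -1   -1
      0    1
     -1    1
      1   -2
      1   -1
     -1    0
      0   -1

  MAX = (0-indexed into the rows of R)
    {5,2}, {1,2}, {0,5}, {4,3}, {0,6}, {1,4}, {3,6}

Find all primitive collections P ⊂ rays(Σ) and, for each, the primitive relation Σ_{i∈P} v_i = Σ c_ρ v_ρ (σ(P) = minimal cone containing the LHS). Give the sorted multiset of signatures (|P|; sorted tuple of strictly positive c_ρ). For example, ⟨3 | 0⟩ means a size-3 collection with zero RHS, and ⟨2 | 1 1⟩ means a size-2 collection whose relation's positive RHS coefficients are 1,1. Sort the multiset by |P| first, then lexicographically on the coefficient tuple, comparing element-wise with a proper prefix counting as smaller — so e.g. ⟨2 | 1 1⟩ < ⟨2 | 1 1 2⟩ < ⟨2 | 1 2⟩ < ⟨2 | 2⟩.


|primitive collections| = 14. Relations:

  {1,6}:  v_{1} + v_{6} = 0  so sig = ⟨2 | 0⟩
  {2,4}:  v_{2} + v_{4} = 0  so sig = ⟨2 | 0⟩
  {0,1}:  v_{0} + v_{1} = v_{5}  so sig = ⟨2 | 1⟩
  {1,3}:  v_{1} + v_{3} = v_{4}  so sig = ⟨2 | 1⟩
  {1,5}:  v_{1} + v_{5} = v_{2}  so sig = ⟨2 | 1⟩
  {2,3}:  v_{2} + v_{3} = v_{6}  so sig = ⟨2 | 1⟩
  {2,6}:  v_{2} + v_{6} = v_{5}  so sig = ⟨2 | 1⟩
  {4,5}:  v_{4} + v_{5} = v_{6}  so sig = ⟨2 | 1⟩
  {4,6}:  v_{4} + v_{6} = v_{3}  so sig = ⟨2 | 1⟩
  {5,6}:  v_{5} + v_{6} = v_{0}  so sig = ⟨2 | 1⟩
  {0,2}:  v_{0} + v_{2} = 2·v_{5}  so sig = ⟨2 | 2⟩
  {0,4}:  v_{0} + v_{4} = 2·v_{6}  so sig = ⟨2 | 2⟩
  {3,5}:  v_{3} + v_{5} = 2·v_{6}  so sig = ⟨2 | 2⟩
  {0,3}:  v_{0} + v_{3} = 3·v_{6}  so sig = ⟨2 | 3⟩

Sorted signature multiset PRS(X):
{ ⟨2 | 0⟩ ×2,  ⟨2 | 1⟩ ×8,  ⟨2 | 2⟩ ×3,  ⟨2 | 3⟩ }


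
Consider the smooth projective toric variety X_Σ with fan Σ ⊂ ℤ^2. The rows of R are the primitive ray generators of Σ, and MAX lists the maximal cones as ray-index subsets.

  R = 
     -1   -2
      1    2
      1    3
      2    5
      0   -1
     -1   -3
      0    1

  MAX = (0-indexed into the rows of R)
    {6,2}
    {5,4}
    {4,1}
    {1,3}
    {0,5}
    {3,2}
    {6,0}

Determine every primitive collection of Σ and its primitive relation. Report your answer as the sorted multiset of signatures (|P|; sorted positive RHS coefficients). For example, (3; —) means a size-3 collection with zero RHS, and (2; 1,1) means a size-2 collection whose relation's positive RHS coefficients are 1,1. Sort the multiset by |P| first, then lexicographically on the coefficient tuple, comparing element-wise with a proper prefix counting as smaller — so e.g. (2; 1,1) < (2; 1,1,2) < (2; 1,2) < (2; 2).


Σ has 14 primitive collections:

  {0,1}:  v_{0} + v_{1} = 0  ⇒ sig = (2; —)
  {2,5}:  v_{2} + v_{5} = 0  ⇒ sig = (2; —)
  {4,6}:  v_{4} + v_{6} = 0  ⇒ sig = (2; —)
  {0,2}:  v_{0} + v_{2} = v_{6}  ⇒ sig = (2; 1)
  {0,3}:  v_{0} + v_{3} = v_{2}  ⇒ sig = (2; 1)
  {0,4}:  v_{0} + v_{4} = v_{5}  ⇒ sig = (2; 1)
  {1,2}:  v_{1} + v_{2} = v_{3}  ⇒ sig = (2; 1)
  {1,5}:  v_{1} + v_{5} = v_{4}  ⇒ sig = (2; 1)
  {1,6}:  v_{1} + v_{6} = v_{2}  ⇒ sig = (2; 1)
  {2,4}:  v_{2} + v_{4} = v_{1}  ⇒ sig = (2; 1)
  {3,5}:  v_{3} + v_{5} = v_{1}  ⇒ sig = (2; 1)
  {5,6}:  v_{5} + v_{6} = v_{0}  ⇒ sig = (2; 1)
  {3,4}:  v_{3} + v_{4} = 2·v_{1}  ⇒ sig = (2; 2)
  {3,6}:  v_{3} + v_{6} = 2·v_{2}  ⇒ sig = (2; 2)

Hence PRS(X_Σ) =
{ (2; —) ×3,  (2; 1) ×9,  (2; 2) ×2 }


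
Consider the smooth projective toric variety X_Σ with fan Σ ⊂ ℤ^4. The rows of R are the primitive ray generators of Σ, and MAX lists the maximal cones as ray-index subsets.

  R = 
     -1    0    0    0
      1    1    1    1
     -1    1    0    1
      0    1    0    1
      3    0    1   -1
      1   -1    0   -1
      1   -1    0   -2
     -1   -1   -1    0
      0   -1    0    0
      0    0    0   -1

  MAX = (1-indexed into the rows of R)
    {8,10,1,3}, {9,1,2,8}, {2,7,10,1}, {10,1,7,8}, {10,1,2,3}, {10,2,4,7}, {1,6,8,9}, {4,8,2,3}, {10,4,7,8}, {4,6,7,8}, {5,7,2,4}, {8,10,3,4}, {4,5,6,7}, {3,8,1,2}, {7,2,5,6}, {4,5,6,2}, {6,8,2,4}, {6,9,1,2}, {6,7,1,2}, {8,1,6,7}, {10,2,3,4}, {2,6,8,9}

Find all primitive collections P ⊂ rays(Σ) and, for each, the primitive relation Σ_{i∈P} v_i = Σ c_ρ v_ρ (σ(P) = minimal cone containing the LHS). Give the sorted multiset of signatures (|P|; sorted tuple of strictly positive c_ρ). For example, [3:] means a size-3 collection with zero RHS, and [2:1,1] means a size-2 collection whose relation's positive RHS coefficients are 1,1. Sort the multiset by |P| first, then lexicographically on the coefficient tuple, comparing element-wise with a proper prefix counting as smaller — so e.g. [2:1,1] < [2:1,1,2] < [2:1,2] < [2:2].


17 collections generate NE(X_Σ); each relation:

  P={3,6}:  v_{3} + v_{6} = 0  →  sig = [2:]
  P={1,4}:  v_{1} + v_{4} = v_{3}  →  sig = [2:1]
  P={3,7}:  v_{3} + v_{7} = v_{10}  →  sig = [2:1]
  P={6,10}:  v_{6} + v_{10} = v_{7}  →  sig = [2:1]
  P={1,5}:  v_{1} + v_{5} = v_{2} + v_{7}  →  sig = [2:1,1]
  P={4,9}:  v_{4} + v_{9} = v_{2} + v_{8}  →  sig = [2:1,1]
  P={9,10}:  v_{9} + v_{10} = v_{1} + v_{6}  →  sig = [2:1,1]
  P={3,5}:  v_{3} + v_{5} = v_{2} + v_{4} + v_{7}  →  sig = [2:1,1,1]
  P={3,9}:  v_{3} + v_{9} = v_{1} + v_{2} + v_{8}  →  sig = [2:1,1,1]
  P={5,10}:  v_{5} + v_{10} = v_{2} + v_{4} + 2·v_{7}  →  sig = [2:1,1,2]
  P={5,8}:  v_{5} + v_{8} = v_{4} + 2·v_{6}  →  sig = [2:1,2]
  P={5,9}:  v_{5} + v_{9} = v_{2} + 2·v_{6}  →  sig = [2:1,2]
  P={7,9}:  v_{7} + v_{9} = v_{1} + 2·v_{6}  →  sig = [2:1,2]
  P={2,8,10}:  v_{2} + v_{8} + v_{10} = 0  →  sig = [3:]
  P={2,7,8}:  v_{2} + v_{7} + v_{8} = v_{6}  →  sig = [3:1]
  P={1,2,6,8}:  v_{1} + v_{2} + v_{6} + v_{8} = v_{9}  →  sig = [4:1]
  P={2,4,6,7}:  v_{2} + v_{4} + v_{6} + v_{7} = v_{5}  →  sig = [4:1]

Sorted signature multiset PRS(X):
    |P|=2: 13 collections, coeffs (), (1), (1), (1), (1,1), (1,1), (1,1), (1,1,1), (1,1,1), (1,1,2), (1,2), (1,2), (1,2)
    |P|=3: 2 collections, coeffs (), (1)
    |P|=4: 2 collections, coeffs (1), (1)
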